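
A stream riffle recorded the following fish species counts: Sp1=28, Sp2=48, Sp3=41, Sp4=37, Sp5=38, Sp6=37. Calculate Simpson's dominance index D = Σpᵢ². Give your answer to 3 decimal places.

Total N = 28+48+41+37+38+37 = 229, so the proportions are 0.12227, 0.20961, 0.17904, 0.16157, 0.16594, 0.16157 (working shown to 5 dp, full precision carried).
D = 0.12227² + 0.20961² + 0.17904² + 0.16157² + 0.16594² + 0.16157² = 0.01495 + 0.04394 + 0.03206 + 0.02611 + 0.02754 + 0.02611 = 0.17069.
To 3 decimal places, D = 0.171.

0.171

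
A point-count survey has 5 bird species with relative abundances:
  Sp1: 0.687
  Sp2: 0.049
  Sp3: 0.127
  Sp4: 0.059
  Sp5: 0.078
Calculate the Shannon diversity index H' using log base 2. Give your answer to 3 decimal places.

Each pᵢ log₂ pᵢ term (working shown to 5 dp, full precision carried): 0.687×(-0.54162)=-0.37209, 0.049×(-4.35107)=-0.21320, 0.127×(-2.97710)=-0.37809, 0.059×(-4.08314)=-0.24091, 0.078×(-3.68038)=-0.28707.
Sum = -1.49136, so H' = 1.491.

1.491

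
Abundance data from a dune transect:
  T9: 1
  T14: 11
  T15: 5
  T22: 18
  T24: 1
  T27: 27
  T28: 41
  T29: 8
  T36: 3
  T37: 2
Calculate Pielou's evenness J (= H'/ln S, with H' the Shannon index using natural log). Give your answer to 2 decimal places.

0.77

Total N = 1+11+5+18+1+27+41+8+3+2 = 117, so the proportions are 0.0085, 0.094, 0.0427, 0.1538, 0.0085, 0.2308, 0.3504, 0.0684, 0.0256, 0.0171 (working shown to 4 dp, full precision carried).
H' = −Σ pᵢ ln pᵢ = −((-0.0407) + (-0.2223) + (-0.1347) + (-0.2880) + (-0.0407) + (-0.3384) + (-0.3675) + (-0.1834) + (-0.0939) + (-0.0696)) = 1.7792.
With S = 10 species, ln S = 2.3026, so J = 1.7792/2.3026 = 0.7727, i.e. 0.77 to 2 decimal places.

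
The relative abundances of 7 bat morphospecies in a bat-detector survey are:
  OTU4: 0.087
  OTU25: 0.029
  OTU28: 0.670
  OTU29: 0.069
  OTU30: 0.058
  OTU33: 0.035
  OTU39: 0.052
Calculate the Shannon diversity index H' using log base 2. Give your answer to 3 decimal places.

Each pᵢ log₂ pᵢ term (working shown to 5 dp, full precision carried): 0.087×(-3.52284)=-0.30649, 0.029×(-5.10780)=-0.14813, 0.67×(-0.57777)=-0.38710, 0.069×(-3.85726)=-0.26615, 0.058×(-4.10780)=-0.23825, 0.035×(-4.83650)=-0.16928, 0.052×(-4.26534)=-0.22180.
Sum = -1.73720, so H' = 1.737.

1.737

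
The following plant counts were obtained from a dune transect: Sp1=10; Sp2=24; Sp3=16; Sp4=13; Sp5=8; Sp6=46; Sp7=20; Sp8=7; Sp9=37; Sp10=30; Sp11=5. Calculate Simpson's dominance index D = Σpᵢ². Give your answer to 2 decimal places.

0.13

Total N = 10+24+16+13+8+46+20+7+37+30+5 = 216, so the proportions are 0.0463, 0.1111, 0.0741, 0.0602, 0.037, 0.213, 0.0926, 0.0324, 0.1713, 0.1389, 0.0231 (working shown to 4 dp, full precision carried).
D = 0.0463² + 0.1111² + 0.0741² + 0.0602² + 0.037² + 0.213² + 0.0926² + 0.0324² + 0.1713² + 0.1389² + 0.0231² = 0.0021 + 0.0123 + 0.0055 + 0.0036 + 0.0014 + 0.0454 + 0.0086 + 0.0011 + 0.0293 + 0.0193 + 0.0005 = 0.1291.
To 2 decimal places, D = 0.13.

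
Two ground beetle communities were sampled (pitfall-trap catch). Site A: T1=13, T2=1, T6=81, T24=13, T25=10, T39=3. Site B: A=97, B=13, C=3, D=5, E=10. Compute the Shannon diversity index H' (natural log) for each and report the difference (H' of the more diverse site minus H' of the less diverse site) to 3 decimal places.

Site A: N=121, proportions 0.10744, 0.00826, 0.66942, 0.10744, 0.08264, 0.02479, giving H' = 1.08537 (working shown to 5 dp, full precision carried).
Site B: N=128, proportions 0.75781, 0.10156, 0.02344, 0.03906, 0.07812, giving H' = 0.85625.
Difference = |1.08537 − 0.85625| = 0.22912, i.e. 0.229 to 3 decimal places.

0.229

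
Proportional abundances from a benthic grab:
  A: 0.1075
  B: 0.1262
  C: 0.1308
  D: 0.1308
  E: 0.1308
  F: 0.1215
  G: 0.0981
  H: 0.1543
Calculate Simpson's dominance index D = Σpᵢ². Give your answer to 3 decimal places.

D = 0.1075² + 0.1262² + 0.1308² + 0.1308² + 0.1308² + 0.1215² + 0.0981² + 0.1543² = 0.01156 + 0.01593 + 0.01711 + 0.01711 + 0.01711 + 0.01476 + 0.00962 + 0.02381 = 0.12700 (working shown to 5 dp, full precision carried).
To 3 decimal places, D = 0.127.

0.127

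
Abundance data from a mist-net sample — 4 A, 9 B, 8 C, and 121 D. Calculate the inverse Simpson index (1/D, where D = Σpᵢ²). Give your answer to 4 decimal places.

Total N = 4+9+8+121 = 142, so the proportions are 0.028169, 0.0633803, 0.056338, 0.8521127 (working shown to 7 dp, full precision carried).
D = 0.028169² + 0.0633803² + 0.056338² + 0.8521127² = 0.0007935 + 0.0040171 + 0.0031740 + 0.7260960 = 0.7340805.
So 1/D = 1.362248, i.e. 1.3622 to 4 decimal places.

1.3622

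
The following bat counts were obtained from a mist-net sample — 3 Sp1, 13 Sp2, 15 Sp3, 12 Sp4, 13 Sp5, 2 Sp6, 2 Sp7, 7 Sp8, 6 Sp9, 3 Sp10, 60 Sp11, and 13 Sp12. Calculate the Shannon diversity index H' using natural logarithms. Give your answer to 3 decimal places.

1.985

Total N = 3+13+15+12+13+2+2+7+6+3+60+13 = 149, so the proportions are 0.02013, 0.08725, 0.10067, 0.08054, 0.08725, 0.01342, 0.01342, 0.04698, 0.04027, 0.02013, 0.40268, 0.08725 (working shown to 5 dp, full precision carried).
Each pᵢ ln pᵢ term: 0.02013×(-3.90533)=-0.07863, 0.08725×(-2.43900)=-0.21280, 0.10067×(-2.29590)=-0.23113, 0.08054×(-2.51904)=-0.20288, 0.08725×(-2.43900)=-0.21280, 0.01342×(-4.31080)=-0.05786, 0.01342×(-4.31080)=-0.05786, 0.04698×(-3.05804)=-0.14367, 0.04027×(-3.21219)=-0.12935, 0.02013×(-3.90533)=-0.07863, 0.40268×(-0.90960)=-0.36628, 0.08725×(-2.43900)=-0.21280.
Sum = -1.98469, so H' = 1.985.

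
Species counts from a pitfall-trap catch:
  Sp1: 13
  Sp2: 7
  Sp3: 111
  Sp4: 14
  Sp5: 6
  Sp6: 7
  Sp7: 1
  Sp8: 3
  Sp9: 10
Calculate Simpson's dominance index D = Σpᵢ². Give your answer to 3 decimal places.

Total N = 13+7+111+14+6+7+1+3+10 = 172, so the proportions are 0.07558, 0.0407, 0.64535, 0.0814, 0.03488, 0.0407, 0.00581, 0.01744, 0.05814 (working shown to 5 dp, full precision carried).
D = 0.07558² + 0.0407² + 0.64535² + 0.0814² + 0.03488² + 0.0407² + 0.00581² + 0.01744² + 0.05814² = 0.00571 + 0.00166 + 0.41648 + 0.00663 + 0.00122 + 0.00166 + 0.00003 + 0.00030 + 0.00338 = 0.43706.
To 3 decimal places, D = 0.437.

0.437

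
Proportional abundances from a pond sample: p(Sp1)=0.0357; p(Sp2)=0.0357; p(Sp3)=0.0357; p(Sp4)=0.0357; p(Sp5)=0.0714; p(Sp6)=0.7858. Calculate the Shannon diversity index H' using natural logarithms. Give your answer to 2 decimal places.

0.85

Each pᵢ ln pᵢ term (working shown to 4 dp, full precision carried): 0.0357×(-3.3326)=-0.1190, 0.0357×(-3.3326)=-0.1190, 0.0357×(-3.3326)=-0.1190, 0.0357×(-3.3326)=-0.1190, 0.0714×(-2.6395)=-0.1885, 0.7858×(-0.2411)=-0.1894.
Sum = -0.8538, so H' = 0.85.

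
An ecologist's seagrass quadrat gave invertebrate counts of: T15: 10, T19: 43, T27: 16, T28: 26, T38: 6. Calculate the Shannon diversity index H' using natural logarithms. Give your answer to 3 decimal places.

1.401

Total N = 10+43+16+26+6 = 101, so the proportions are 0.09901, 0.42574, 0.15842, 0.25743, 0.05941 (working shown to 5 dp, full precision carried).
Each pᵢ ln pᵢ term: 0.09901×(-2.31254)=-0.22896, 0.42574×(-0.85392)=-0.36355, 0.15842×(-1.84253)=-0.29189, 0.25743×(-1.35702)=-0.34933, 0.05941×(-2.82336)=-0.16772.
Sum = -1.40146, so H' = 1.401.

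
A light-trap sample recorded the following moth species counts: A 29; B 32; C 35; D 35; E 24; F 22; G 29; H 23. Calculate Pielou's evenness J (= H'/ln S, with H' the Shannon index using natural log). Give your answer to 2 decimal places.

Total N = 29+32+35+35+24+22+29+23 = 229, so the proportions are 0.1266, 0.1397, 0.1528, 0.1528, 0.1048, 0.0961, 0.1266, 0.1004 (working shown to 4 dp, full precision carried).
H' = −Σ pᵢ ln pᵢ = −((-0.2617) + (-0.2750) + (-0.2871) + (-0.2871) + (-0.2364) + (-0.2251) + (-0.2617) + (-0.2308)) = 2.0648.
With S = 8 species, ln S = 2.0794, so J = 2.0648/2.0794 = 0.9930, i.e. 0.99 to 2 decimal places.

0.99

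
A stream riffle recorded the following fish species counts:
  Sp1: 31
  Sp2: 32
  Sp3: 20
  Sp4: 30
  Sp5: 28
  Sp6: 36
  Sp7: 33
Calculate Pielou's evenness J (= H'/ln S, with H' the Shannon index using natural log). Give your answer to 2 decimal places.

0.99

Total N = 31+32+20+30+28+36+33 = 210, so the proportions are 0.1476, 0.1524, 0.0952, 0.1429, 0.1333, 0.1714, 0.1571 (working shown to 4 dp, full precision carried).
H' = −Σ pᵢ ln pᵢ = −((-0.2824) + (-0.2867) + (-0.2239) + (-0.2780) + (-0.2687) + (-0.3023) + (-0.2908)) = 1.9328.
With S = 7 species, ln S = 1.9459, so J = 1.9328/1.9459 = 0.9933, i.e. 0.99 to 2 decimal places.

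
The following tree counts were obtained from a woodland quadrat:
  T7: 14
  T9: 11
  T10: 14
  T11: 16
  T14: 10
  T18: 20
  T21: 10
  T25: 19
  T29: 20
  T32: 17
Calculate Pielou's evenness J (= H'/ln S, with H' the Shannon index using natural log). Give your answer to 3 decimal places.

Total N = 14+11+14+16+10+20+10+19+20+17 = 151, so the proportions are 0.09272, 0.07285, 0.09272, 0.10596, 0.06623, 0.13245, 0.06623, 0.12583, 0.13245, 0.11258 (working shown to 5 dp, full precision carried).
H' = −Σ pᵢ ln pᵢ = −((-0.22050) + (-0.19082) + (-0.22050) + (-0.23785) + (-0.17978) + (-0.26775) + (-0.17978) + (-0.26082) + (-0.26775) + (-0.24589)) = 2.27144.
With S = 10 species, ln S = 2.30259, so J = 2.27144/2.30259 = 0.98647, i.e. 0.986 to 3 decimal places.

0.986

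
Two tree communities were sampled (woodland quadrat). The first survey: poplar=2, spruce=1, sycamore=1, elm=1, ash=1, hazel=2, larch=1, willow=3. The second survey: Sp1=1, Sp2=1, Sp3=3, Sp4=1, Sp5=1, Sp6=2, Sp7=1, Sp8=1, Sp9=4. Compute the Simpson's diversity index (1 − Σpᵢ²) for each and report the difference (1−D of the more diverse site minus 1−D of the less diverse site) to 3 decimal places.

0.003

The first survey: N=12, proportions 0.16667, 0.08333, 0.08333, 0.08333, 0.08333, 0.16667, 0.08333, 0.25, giving 1−D = 0.84722 (working shown to 5 dp, full precision carried).
The second survey: N=15, proportions 0.06667, 0.06667, 0.2, 0.06667, 0.06667, 0.13333, 0.06667, 0.06667, 0.26667, giving 1−D = 0.84444.
Difference = |0.84722 − 0.84444| = 0.00278, i.e. 0.003 to 3 decimal places.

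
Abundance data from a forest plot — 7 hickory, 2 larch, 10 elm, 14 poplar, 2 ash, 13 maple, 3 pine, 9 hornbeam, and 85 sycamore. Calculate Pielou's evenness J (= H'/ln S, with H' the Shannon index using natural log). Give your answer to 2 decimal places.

Total N = 7+2+10+14+2+13+3+9+85 = 145, so the proportions are 0.0483, 0.0138, 0.069, 0.0966, 0.0138, 0.0897, 0.0207, 0.0621, 0.5862 (working shown to 4 dp, full precision carried).
H' = −Σ pᵢ ln pᵢ = −((-0.1463) + (-0.0591) + (-0.1844) + (-0.2257) + (-0.0591) + (-0.2162) + (-0.0802) + (-0.1725) + (-0.3131)) = 1.4567.
With S = 9 species, ln S = 2.1972, so J = 1.4567/2.1972 = 0.6630, i.e. 0.66 to 2 decimal places.

0.66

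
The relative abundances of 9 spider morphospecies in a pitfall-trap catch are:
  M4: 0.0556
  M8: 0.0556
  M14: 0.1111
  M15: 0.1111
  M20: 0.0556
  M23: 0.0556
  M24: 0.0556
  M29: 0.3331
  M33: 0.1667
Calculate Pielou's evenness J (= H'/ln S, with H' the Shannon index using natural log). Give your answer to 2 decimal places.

0.89

H' = −Σ pᵢ ln pᵢ = −((-0.1607) + (-0.1607) + (-0.2441) + (-0.2441) + (-0.1607) + (-0.1607) + (-0.1607) + (-0.3662) + (-0.2987)) = 1.9564 (working shown to 4 dp, full precision carried).
With S = 9 species, ln S = 2.1972, so J = 1.9564/2.1972 = 0.8904, i.e. 0.89 to 2 decimal places.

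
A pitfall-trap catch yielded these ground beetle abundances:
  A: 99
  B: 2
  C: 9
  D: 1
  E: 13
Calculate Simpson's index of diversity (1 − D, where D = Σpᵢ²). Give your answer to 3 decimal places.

Total N = 99+2+9+1+13 = 124, so the proportions are 0.79839, 0.01613, 0.07258, 0.00806, 0.10484 (working shown to 5 dp, full precision carried).
D = 0.79839² + 0.01613² + 0.07258² + 0.00806² + 0.10484² = 0.63742 + 0.00026 + 0.00527 + 0.00007 + 0.01099 = 0.65401.
So 1 − D = 0.34599, i.e. 0.346 to 3 decimal places.

0.346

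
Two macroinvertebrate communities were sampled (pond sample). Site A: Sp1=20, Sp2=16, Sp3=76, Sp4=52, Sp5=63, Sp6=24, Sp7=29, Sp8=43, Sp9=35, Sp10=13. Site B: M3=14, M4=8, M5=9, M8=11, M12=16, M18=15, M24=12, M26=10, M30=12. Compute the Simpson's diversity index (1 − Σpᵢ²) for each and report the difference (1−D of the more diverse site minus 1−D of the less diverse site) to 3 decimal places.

Site A: N=371, proportions 0.053908, 0.043127, 0.204852, 0.140162, 0.169811, 0.06469, 0.078167, 0.115903, 0.09434, 0.03504, giving 1−D = 0.870932 (working shown to 6 dp, full precision carried).
Site B: N=107, proportions 0.130841, 0.074766, 0.084112, 0.102804, 0.149533, 0.140187, 0.11215, 0.093458, 0.11215, giving 1−D = 0.883745.
Difference = |0.870932 − 0.883745| = 0.012813, i.e. 0.013 to 3 decimal places.

0.013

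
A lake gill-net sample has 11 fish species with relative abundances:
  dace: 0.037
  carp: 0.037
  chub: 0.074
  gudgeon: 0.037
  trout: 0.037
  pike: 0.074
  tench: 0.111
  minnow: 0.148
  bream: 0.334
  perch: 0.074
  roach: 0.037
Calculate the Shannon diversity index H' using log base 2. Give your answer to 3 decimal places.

Each pᵢ log₂ pᵢ term (working shown to 5 dp, full precision carried): 0.037×(-4.75633)=-0.17598, 0.037×(-4.75633)=-0.17598, 0.074×(-3.75633)=-0.27797, 0.037×(-4.75633)=-0.17598, 0.037×(-4.75633)=-0.17598, 0.074×(-3.75633)=-0.27797, 0.111×(-3.17137)=-0.35202, 0.148×(-2.75633)=-0.40794, 0.334×(-1.58208)=-0.52841, 0.074×(-3.75633)=-0.27797, 0.037×(-4.75633)=-0.17598.
Sum = -3.00220, so H' = 3.002.

3.002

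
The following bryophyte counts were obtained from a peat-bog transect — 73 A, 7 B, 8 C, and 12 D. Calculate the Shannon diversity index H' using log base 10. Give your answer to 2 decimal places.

Total N = 73+7+8+12 = 100, so the proportions are 0.73, 0.07, 0.08, 0.12 (working shown to 4 dp, full precision carried).
Each pᵢ log₁₀ pᵢ term: 0.73×(-0.1367)=-0.0998, 0.07×(-1.1549)=-0.0808, 0.08×(-1.0969)=-0.0878, 0.12×(-0.9208)=-0.1105.
Sum = -0.3789, so H' = 0.38.

0.38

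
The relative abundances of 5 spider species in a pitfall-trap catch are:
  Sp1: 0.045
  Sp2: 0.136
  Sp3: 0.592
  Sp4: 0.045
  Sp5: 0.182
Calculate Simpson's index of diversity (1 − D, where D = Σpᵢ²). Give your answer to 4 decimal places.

D = 0.045² + 0.136² + 0.592² + 0.045² + 0.182² = 0.002025 + 0.018496 + 0.350464 + 0.002025 + 0.033124 = 0.406134 (working shown to 6 dp, full precision carried).
So 1 − D = 0.593866, i.e. 0.5939 to 4 decimal places.

0.5939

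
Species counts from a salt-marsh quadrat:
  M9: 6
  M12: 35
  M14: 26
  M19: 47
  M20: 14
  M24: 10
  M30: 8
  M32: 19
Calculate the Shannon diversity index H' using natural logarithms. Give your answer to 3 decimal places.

Total N = 6+35+26+47+14+10+8+19 = 165, so the proportions are 0.03636, 0.21212, 0.15758, 0.28485, 0.08485, 0.06061, 0.04848, 0.11515 (working shown to 5 dp, full precision carried).
Each pᵢ ln pᵢ term: 0.03636×(-3.31419)=-0.12052, 0.21212×(-1.55060)=-0.32891, 0.15758×(-1.84785)=-0.29118, 0.28485×(-1.25580)=-0.35771, 0.08485×(-2.46689)=-0.20931, 0.06061×(-2.80336)=-0.16990, 0.04848×(-3.02650)=-0.14674, 0.11515×(-2.16151)=-0.24890.
Sum = -1.87317, so H' = 1.873.

1.873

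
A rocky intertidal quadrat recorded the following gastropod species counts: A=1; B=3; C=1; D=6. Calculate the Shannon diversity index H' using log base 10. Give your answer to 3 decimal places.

Total N = 1+3+1+6 = 11, so the proportions are 0.09091, 0.27273, 0.09091, 0.54545 (working shown to 5 dp, full precision carried).
Each pᵢ log₁₀ pᵢ term: 0.09091×(-1.04139)=-0.09467, 0.27273×(-0.56427)=-0.15389, 0.09091×(-1.04139)=-0.09467, 0.54545×(-0.26324)=-0.14359.
Sum = -0.48682, so H' = 0.487.

0.487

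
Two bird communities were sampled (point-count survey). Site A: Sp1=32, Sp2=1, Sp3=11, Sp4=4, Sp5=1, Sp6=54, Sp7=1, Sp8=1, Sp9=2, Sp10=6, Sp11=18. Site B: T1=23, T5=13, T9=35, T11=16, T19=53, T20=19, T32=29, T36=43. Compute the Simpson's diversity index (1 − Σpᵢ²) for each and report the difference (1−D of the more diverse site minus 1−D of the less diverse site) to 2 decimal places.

Site A: N=131, proportions 0.2442748, 0.0076336, 0.0839695, 0.0305344, 0.0076336, 0.4122137, 0.0076336, 0.0076336, 0.0152672, 0.0458015, 0.1374046, giving 1−D = 0.7409825 (working shown to 7 dp, full precision carried).
Site B: N=231, proportions 0.0995671, 0.0562771, 0.1515152, 0.0692641, 0.2294372, 0.0822511, 0.1255411, 0.1861472, giving 1−D = 0.8493469.
Difference = |0.7409825 − 0.8493469| = 0.1083644, i.e. 0.11 to 2 decimal places.

0.11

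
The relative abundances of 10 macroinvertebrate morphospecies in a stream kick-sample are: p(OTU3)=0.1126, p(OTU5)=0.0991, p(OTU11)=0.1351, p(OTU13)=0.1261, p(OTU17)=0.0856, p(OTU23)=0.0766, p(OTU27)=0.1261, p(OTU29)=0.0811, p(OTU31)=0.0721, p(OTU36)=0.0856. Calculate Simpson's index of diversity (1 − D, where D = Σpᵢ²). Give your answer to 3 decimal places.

D = 0.1126² + 0.0991² + 0.1351² + 0.1261² + 0.0856² + 0.0766² + 0.1261² + 0.0811² + 0.0721² + 0.0856² = 0.01268 + 0.00982 + 0.01825 + 0.01590 + 0.00733 + 0.00587 + 0.01590 + 0.00658 + 0.00520 + 0.00733 = 0.10485 (working shown to 5 dp, full precision carried).
So 1 − D = 0.89515, i.e. 0.895 to 3 decimal places.

0.895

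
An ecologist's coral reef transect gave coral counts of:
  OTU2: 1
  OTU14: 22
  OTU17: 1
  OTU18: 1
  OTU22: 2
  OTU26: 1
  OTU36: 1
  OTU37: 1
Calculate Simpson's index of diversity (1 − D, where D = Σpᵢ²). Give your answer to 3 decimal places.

Total N = 1+22+1+1+2+1+1+1 = 30, so the proportions are 0.03333, 0.73333, 0.03333, 0.03333, 0.06667, 0.03333, 0.03333, 0.03333 (working shown to 5 dp, full precision carried).
D = 0.03333² + 0.73333² + 0.03333² + 0.03333² + 0.06667² + 0.03333² + 0.03333² + 0.03333² = 0.00111 + 0.53778 + 0.00111 + 0.00111 + 0.00444 + 0.00111 + 0.00111 + 0.00111 = 0.54889.
So 1 − D = 0.45111, i.e. 0.451 to 3 decimal places.

0.451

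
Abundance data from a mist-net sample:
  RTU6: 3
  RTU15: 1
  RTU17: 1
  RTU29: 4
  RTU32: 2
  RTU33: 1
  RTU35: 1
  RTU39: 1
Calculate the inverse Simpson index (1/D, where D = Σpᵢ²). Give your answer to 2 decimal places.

Total N = 3+1+1+4+2+1+1+1 = 14, so the proportions are 0.214286, 0.071429, 0.071429, 0.285714, 0.142857, 0.071429, 0.071429, 0.071429 (working shown to 6 dp, full precision carried).
D = 0.214286² + 0.071429² + 0.071429² + 0.285714² + 0.142857² + 0.071429² + 0.071429² + 0.071429² = 0.045918 + 0.005102 + 0.005102 + 0.081633 + 0.020408 + 0.005102 + 0.005102 + 0.005102 = 0.173469.
So 1/D = 5.7647, i.e. 5.76 to 2 decimal places.

5.76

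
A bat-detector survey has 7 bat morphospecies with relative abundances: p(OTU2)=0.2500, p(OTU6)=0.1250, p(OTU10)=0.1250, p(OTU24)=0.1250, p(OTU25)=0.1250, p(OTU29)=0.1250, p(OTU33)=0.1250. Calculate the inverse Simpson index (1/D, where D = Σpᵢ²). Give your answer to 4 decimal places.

D = 0.25² + 0.125² + 0.125² + 0.125² + 0.125² + 0.125² + 0.125² = 0.06250000 + 0.01562500 + 0.01562500 + 0.01562500 + 0.01562500 + 0.01562500 + 0.01562500 = 0.15625000 (working shown to 8 dp, full precision carried).
So 1/D = 6.400000, i.e. 6.4000 to 4 decimal places.

6.4000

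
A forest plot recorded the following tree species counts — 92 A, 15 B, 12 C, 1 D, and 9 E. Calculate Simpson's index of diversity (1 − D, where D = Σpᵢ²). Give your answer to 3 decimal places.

0.464

Total N = 92+15+12+1+9 = 129, so the proportions are 0.71318, 0.11628, 0.09302, 0.00775, 0.06977 (working shown to 5 dp, full precision carried).
D = 0.71318² + 0.11628² + 0.09302² + 0.00775² + 0.06977² = 0.50862 + 0.01352 + 0.00865 + 0.00006 + 0.00487 = 0.53573.
So 1 − D = 0.46427, i.e. 0.464 to 3 decimal places.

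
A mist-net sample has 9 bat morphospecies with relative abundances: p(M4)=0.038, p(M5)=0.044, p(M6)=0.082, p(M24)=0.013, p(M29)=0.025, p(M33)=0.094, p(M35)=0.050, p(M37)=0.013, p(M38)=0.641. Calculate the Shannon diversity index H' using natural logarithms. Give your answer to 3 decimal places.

Each pᵢ ln pᵢ term (working shown to 5 dp, full precision carried): 0.038×(-3.27017)=-0.12427, 0.044×(-3.12357)=-0.13744, 0.082×(-2.50104)=-0.20508, 0.013×(-4.34281)=-0.05646, 0.025×(-3.68888)=-0.09222, 0.094×(-2.36446)=-0.22226, 0.05×(-2.99573)=-0.14979, 0.013×(-4.34281)=-0.05646, 0.641×(-0.44473)=-0.28507.
Sum = -1.32904, so H' = 1.329.

1.329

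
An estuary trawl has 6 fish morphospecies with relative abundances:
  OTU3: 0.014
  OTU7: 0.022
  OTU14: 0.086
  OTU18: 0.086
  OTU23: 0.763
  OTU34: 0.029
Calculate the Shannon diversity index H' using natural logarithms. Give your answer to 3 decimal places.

Each pᵢ ln pᵢ term (working shown to 5 dp, full precision carried): 0.014×(-4.26870)=-0.05976, 0.022×(-3.81671)=-0.08397, 0.086×(-2.45341)=-0.21099, 0.086×(-2.45341)=-0.21099, 0.763×(-0.27050)=-0.20639, 0.029×(-3.54046)=-0.10267.
Sum = -0.87478, so H' = 0.875.

0.875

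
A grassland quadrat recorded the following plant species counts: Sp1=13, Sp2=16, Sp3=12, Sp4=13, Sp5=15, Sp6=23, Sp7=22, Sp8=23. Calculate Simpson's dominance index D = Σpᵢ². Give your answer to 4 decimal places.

Total N = 13+16+12+13+15+23+22+23 = 137, so the proportions are 0.094891, 0.116788, 0.087591, 0.094891, 0.109489, 0.167883, 0.160584, 0.167883 (working shown to 6 dp, full precision carried).
D = 0.094891² + 0.116788² + 0.087591² + 0.094891² + 0.109489² + 0.167883² + 0.160584² + 0.167883² = 0.009004 + 0.013640 + 0.007672 + 0.009004 + 0.011988 + 0.028185 + 0.025787 + 0.028185 = 0.133465.
To 4 decimal places, D = 0.1335.

0.1335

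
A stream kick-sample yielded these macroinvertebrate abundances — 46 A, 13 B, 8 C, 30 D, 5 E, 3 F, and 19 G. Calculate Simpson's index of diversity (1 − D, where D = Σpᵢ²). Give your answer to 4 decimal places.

Total N = 46+13+8+30+5+3+19 = 124, so the proportions are 0.370968, 0.104839, 0.064516, 0.241935, 0.040323, 0.024194, 0.153226 (working shown to 6 dp, full precision carried).
D = 0.370968² + 0.104839² + 0.064516² + 0.241935² + 0.040323² + 0.024194² + 0.153226² = 0.137617 + 0.010991 + 0.004162 + 0.058533 + 0.001626 + 0.000585 + 0.023478 = 0.236993.
So 1 − D = 0.763007, i.e. 0.7630 to 4 decimal places.

0.7630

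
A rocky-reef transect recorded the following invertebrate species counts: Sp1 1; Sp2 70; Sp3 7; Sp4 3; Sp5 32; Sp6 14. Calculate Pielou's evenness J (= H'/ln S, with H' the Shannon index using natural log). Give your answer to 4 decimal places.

0.6726

Total N = 1+70+7+3+32+14 = 127, so the proportions are 0.007874, 0.551181, 0.055118, 0.023622, 0.251969, 0.110236 (working shown to 6 dp, full precision carried).
H' = −Σ pᵢ ln pᵢ = −((-0.038143) + (-0.328334) + (-0.159748) + (-0.088478) + (-0.347326) + (-0.243085)) = 1.205114.
With S = 6 species, ln S = 1.791759, so J = 1.205114/1.791759 = 0.672587, i.e. 0.6726 to 4 decimal places.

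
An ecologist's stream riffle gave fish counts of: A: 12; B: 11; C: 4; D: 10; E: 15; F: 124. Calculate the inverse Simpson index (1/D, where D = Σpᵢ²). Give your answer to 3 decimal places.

Total N = 12+11+4+10+15+124 = 176, so the proportions are 0.068182, 0.0625, 0.022727, 0.056818, 0.085227, 0.704545 (working shown to 6 dp, full precision carried).
D = 0.068182² + 0.0625² + 0.022727² + 0.056818² + 0.085227² + 0.704545² = 0.004649 + 0.003906 + 0.000517 + 0.003228 + 0.007264 + 0.496384 = 0.515948.
So 1/D = 1.93818, i.e. 1.938 to 3 decimal places.

1.938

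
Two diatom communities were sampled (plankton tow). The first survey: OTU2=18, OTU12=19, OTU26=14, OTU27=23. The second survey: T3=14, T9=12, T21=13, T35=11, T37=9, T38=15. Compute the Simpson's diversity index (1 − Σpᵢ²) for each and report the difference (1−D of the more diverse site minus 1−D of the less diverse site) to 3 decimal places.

The first survey: N=74, proportions 0.24324, 0.25676, 0.18919, 0.31081, giving 1−D = 0.74251 (working shown to 5 dp, full precision carried).
The second survey: N=74, proportions 0.18919, 0.16216, 0.17568, 0.14865, 0.12162, 0.2027, giving 1−D = 0.82907.
Difference = |0.74251 − 0.82907| = 0.08656, i.e. 0.087 to 3 decimal places.

0.087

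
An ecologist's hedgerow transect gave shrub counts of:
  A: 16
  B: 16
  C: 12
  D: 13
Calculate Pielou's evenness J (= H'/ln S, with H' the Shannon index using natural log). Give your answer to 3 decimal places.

Total N = 16+16+12+13 = 57, so the proportions are 0.2807, 0.2807, 0.21053, 0.22807 (working shown to 5 dp, full precision carried).
H' = −Σ pᵢ ln pᵢ = −((-0.35662) + (-0.35662) + (-0.32803) + (-0.33711)) = 1.37838.
With S = 4 species, ln S = 1.38629, so J = 1.37838/1.38629 = 0.99429, i.e. 0.994 to 3 decimal places.

0.994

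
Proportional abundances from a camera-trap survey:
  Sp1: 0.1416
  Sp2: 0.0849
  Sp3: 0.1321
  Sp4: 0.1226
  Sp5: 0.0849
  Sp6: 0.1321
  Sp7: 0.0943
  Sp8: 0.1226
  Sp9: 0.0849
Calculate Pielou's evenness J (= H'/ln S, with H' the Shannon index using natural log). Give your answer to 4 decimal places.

H' = −Σ pᵢ ln pᵢ = −((-0.276792) + (-0.209387) + (-0.267396) + (-0.257316) + (-0.209387) + (-0.267396) + (-0.222668) + (-0.257316) + (-0.209387)) = 2.177048 (working shown to 6 dp, full precision carried).
With S = 9 species, ln S = 2.197225, so J = 2.177048/2.197225 = 0.990817, i.e. 0.9908 to 4 decimal places.

0.9908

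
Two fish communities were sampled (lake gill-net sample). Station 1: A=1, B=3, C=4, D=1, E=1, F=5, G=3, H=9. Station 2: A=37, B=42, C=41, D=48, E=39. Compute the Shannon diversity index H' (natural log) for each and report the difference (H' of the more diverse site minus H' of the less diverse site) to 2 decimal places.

Station 1: N=27, proportions 0.037, 0.1111, 0.1481, 0.037, 0.037, 0.1852, 0.1111, 0.3333, giving H' = 1.8159 (working shown to 4 dp, full precision carried).
Station 2: N=207, proportions 0.1787, 0.2029, 0.1981, 0.2319, 0.1884, giving H' = 1.6055.
Difference = |1.8159 − 1.6055| = 0.2104, i.e. 0.21 to 2 decimal places.

0.21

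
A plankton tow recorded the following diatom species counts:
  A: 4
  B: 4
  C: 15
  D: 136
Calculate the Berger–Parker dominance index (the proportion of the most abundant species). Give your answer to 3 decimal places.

0.855

Total N = 4+4+15+136 = 159, so the proportions are 0.02516, 0.02516, 0.09434, 0.85535 (working shown to 5 dp, full precision carried).
The largest proportion is 0.85535, i.e. d = 0.855 to 3 decimal places.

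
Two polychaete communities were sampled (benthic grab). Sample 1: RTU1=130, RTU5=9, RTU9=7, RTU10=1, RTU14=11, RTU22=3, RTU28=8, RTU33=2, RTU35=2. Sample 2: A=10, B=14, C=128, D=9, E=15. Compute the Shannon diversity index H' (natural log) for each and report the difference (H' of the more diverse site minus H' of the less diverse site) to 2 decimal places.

Sample 1: N=173, proportions 0.75145, 0.05202, 0.04046, 0.00578, 0.06358, 0.01734, 0.04624, 0.01156, 0.01156, giving H' = 1.01886 (working shown to 5 dp, full precision carried).
Sample 2: N=176, proportions 0.05682, 0.07955, 0.72727, 0.05114, 0.08523, giving H' = 0.95782.
Difference = |1.01886 − 0.95782| = 0.06104, i.e. 0.06 to 2 decimal places.

0.06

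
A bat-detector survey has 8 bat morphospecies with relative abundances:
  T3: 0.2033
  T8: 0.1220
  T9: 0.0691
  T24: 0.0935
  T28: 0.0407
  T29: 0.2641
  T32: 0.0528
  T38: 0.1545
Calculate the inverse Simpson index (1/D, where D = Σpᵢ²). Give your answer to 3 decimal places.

D = 0.2033² + 0.122² + 0.0691² + 0.0935² + 0.0407² + 0.2641² + 0.0528² + 0.1545² = 0.0413309 + 0.0148840 + 0.0047748 + 0.0087423 + 0.0016565 + 0.0697488 + 0.0027878 + 0.0238702 = 0.1677953 (working shown to 7 dp, full precision carried).
So 1/D = 5.95964, i.e. 5.960 to 3 decimal places.

5.960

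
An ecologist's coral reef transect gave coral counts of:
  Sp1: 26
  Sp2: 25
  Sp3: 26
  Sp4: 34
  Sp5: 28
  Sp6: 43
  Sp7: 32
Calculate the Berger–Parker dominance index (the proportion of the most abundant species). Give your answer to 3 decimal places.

Total N = 26+25+26+34+28+43+32 = 214, so the proportions are 0.1215, 0.11682, 0.1215, 0.15888, 0.13084, 0.20093, 0.14953 (working shown to 5 dp, full precision carried).
The largest proportion is 0.20093, i.e. d = 0.201 to 3 decimal places.

0.201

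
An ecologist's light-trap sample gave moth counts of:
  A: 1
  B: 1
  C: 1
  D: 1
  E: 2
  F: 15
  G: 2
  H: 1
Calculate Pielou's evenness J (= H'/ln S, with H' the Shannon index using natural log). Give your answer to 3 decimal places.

Total N = 1+1+1+1+2+15+2+1 = 24, so the proportions are 0.04167, 0.04167, 0.04167, 0.04167, 0.08333, 0.625, 0.08333, 0.04167 (working shown to 5 dp, full precision carried).
H' = −Σ pᵢ ln pᵢ = −((-0.13242) + (-0.13242) + (-0.13242) + (-0.13242) + (-0.20708) + (-0.29375) + (-0.20708) + (-0.13242)) = 1.37000.
With S = 8 species, ln S = 2.07944, so J = 1.37000/2.07944 = 0.65883, i.e. 0.659 to 3 decimal places.

0.659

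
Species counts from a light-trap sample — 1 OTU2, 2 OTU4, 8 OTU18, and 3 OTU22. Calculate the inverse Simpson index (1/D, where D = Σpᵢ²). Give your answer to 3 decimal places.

2.513

Total N = 1+2+8+3 = 14, so the proportions are 0.071429, 0.142857, 0.571429, 0.214286 (working shown to 6 dp, full precision carried).
D = 0.071429² + 0.142857² + 0.571429² + 0.214286² = 0.005102 + 0.020408 + 0.326531 + 0.045918 = 0.397959.
So 1/D = 2.51282, i.e. 2.513 to 3 decimal places.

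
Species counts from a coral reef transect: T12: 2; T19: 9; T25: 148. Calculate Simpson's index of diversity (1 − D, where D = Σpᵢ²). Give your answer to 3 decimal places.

Total N = 2+9+148 = 159, so the proportions are 0.01258, 0.0566, 0.93082 (working shown to 5 dp, full precision carried).
D = 0.01258² + 0.0566² + 0.93082² = 0.00016 + 0.00320 + 0.86642 = 0.86978.
So 1 − D = 0.13022, i.e. 0.130 to 3 decimal places.

0.130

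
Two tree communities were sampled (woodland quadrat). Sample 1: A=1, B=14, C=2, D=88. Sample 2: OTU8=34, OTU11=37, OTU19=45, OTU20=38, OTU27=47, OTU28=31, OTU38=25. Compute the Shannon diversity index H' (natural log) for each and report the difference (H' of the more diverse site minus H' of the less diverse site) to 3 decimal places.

Sample 1: N=105, proportions 0.00952, 0.13333, 0.01905, 0.8381, giving H' = 0.53645 (working shown to 5 dp, full precision carried).
Sample 2: N=257, proportions 0.1323, 0.14397, 0.1751, 0.14786, 0.18288, 0.12062, 0.09728, giving H' = 1.92686.
Difference = |0.53645 − 1.92686| = 1.39041, i.e. 1.390 to 3 decimal places.

1.390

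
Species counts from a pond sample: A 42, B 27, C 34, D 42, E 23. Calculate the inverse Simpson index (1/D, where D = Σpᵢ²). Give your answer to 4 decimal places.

4.7499

Total N = 42+27+34+42+23 = 168, so the proportions are 0.25, 0.16071429, 0.20238095, 0.25, 0.13690476 (working shown to 8 dp, full precision carried).
D = 0.25² + 0.16071429² + 0.20238095² + 0.25² + 0.13690476² = 0.06250000 + 0.02582908 + 0.04095805 + 0.06250000 + 0.01874291 = 0.21053005.
So 1/D = 4.749916, i.e. 4.7499 to 4 decimal places.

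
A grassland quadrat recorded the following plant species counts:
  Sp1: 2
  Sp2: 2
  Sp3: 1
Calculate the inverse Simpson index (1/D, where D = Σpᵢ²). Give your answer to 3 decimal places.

2.778

Total N = 2+2+1 = 5, so the proportions are 0.4, 0.4, 0.2 (working shown to 6 dp, full precision carried).
D = 0.4² + 0.4² + 0.2² = 0.160000 + 0.160000 + 0.040000 = 0.360000.
So 1/D = 2.77778, i.e. 2.778 to 3 decimal places.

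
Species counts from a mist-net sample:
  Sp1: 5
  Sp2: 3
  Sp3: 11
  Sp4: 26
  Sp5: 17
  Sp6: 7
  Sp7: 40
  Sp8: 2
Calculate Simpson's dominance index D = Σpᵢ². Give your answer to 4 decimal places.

0.2251

Total N = 5+3+11+26+17+7+40+2 = 111, so the proportions are 0.045045, 0.027027, 0.099099, 0.234234, 0.153153, 0.063063, 0.36036, 0.018018 (working shown to 6 dp, full precision carried).
D = 0.045045² + 0.027027² + 0.099099² + 0.234234² + 0.153153² + 0.063063² + 0.36036² + 0.018018² = 0.002029 + 0.000730 + 0.009821 + 0.054866 + 0.023456 + 0.003977 + 0.129860 + 0.000325 = 0.225063.
To 4 decimal places, D = 0.2251.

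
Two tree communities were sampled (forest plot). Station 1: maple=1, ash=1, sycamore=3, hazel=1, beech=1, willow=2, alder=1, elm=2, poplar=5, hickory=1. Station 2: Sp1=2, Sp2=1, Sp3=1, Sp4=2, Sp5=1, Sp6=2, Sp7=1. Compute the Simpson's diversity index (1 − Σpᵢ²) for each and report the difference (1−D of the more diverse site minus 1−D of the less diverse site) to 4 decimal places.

0.0119

Station 1: N=18, proportions 0.055556, 0.055556, 0.166667, 0.055556, 0.055556, 0.111111, 0.055556, 0.111111, 0.277778, 0.055556, giving 1−D = 0.851852 (working shown to 6 dp, full precision carried).
Station 2: N=10, proportions 0.2, 0.1, 0.1, 0.2, 0.1, 0.2, 0.1, giving 1−D = 0.840000.
Difference = |0.851852 − 0.840000| = 0.011852, i.e. 0.0119 to 4 decimal places.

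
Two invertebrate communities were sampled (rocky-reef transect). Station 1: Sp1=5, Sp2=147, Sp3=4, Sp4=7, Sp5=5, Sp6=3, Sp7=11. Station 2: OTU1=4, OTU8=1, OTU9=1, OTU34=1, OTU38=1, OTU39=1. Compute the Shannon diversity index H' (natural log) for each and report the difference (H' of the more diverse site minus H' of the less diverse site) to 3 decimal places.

Station 1: N=182, proportions 0.02747, 0.80769, 0.02198, 0.03846, 0.02747, 0.01648, 0.06044, giving H' = 0.81649 (working shown to 5 dp, full precision carried).
Station 2: N=9, proportions 0.44444, 0.11111, 0.11111, 0.11111, 0.11111, 0.11111, giving H' = 1.58109.
Difference = |0.81649 − 1.58109| = 0.76460, i.e. 0.765 to 3 decimal places.

0.765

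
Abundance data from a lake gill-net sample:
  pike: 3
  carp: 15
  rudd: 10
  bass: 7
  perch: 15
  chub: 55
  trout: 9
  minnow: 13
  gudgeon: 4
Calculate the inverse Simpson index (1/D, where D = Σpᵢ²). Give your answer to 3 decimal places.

4.401

Total N = 3+15+10+7+15+55+9+13+4 = 131, so the proportions are 0.0229008, 0.1145038, 0.0763359, 0.0534351, 0.1145038, 0.4198473, 0.0687023, 0.0992366, 0.0305344 (working shown to 7 dp, full precision carried).
D = 0.0229008² + 0.1145038² + 0.0763359² + 0.0534351² + 0.1145038² + 0.4198473² + 0.0687023² + 0.0992366² + 0.0305344² = 0.0005244 + 0.0131111 + 0.0058272 + 0.0028553 + 0.0131111 + 0.1762718 + 0.0047200 + 0.0098479 + 0.0009323 = 0.2272012.
So 1/D = 4.40138, i.e. 4.401 to 3 decimal places.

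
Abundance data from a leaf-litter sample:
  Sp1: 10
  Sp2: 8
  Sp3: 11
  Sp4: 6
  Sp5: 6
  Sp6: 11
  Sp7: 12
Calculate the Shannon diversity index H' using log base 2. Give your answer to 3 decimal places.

Total N = 10+8+11+6+6+11+12 = 64, so the proportions are 0.15625, 0.125, 0.17188, 0.09375, 0.09375, 0.17188, 0.1875 (working shown to 5 dp, full precision carried).
Each pᵢ log₂ pᵢ term: 0.15625×(-2.67807)=-0.41845, 0.125×(-3.00000)=-0.37500, 0.17188×(-2.54057)=-0.43666, 0.09375×(-3.41504)=-0.32016, 0.09375×(-3.41504)=-0.32016, 0.17188×(-2.54057)=-0.43666, 0.1875×(-2.41504)=-0.45282.
Sum = -2.75991, so H' = 2.760.

2.760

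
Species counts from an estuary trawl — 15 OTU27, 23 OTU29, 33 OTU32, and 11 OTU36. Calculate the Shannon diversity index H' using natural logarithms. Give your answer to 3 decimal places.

Total N = 15+23+33+11 = 82, so the proportions are 0.18293, 0.28049, 0.40244, 0.13415 (working shown to 5 dp, full precision carried).
Each pᵢ ln pᵢ term: 0.18293×(-1.69867)=-0.31073, 0.28049×(-1.27123)=-0.35656, 0.40244×(-0.91021)=-0.36630, 0.13415×(-2.00882)=-0.26948.
Sum = -1.30308, so H' = 1.303.

1.303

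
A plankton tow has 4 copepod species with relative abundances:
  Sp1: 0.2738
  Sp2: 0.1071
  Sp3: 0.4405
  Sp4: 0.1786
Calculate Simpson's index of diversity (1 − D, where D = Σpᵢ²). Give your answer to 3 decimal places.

0.688

D = 0.2738² + 0.1071² + 0.4405² + 0.1786² = 0.07497 + 0.01147 + 0.19404 + 0.03190 = 0.31238 (working shown to 5 dp, full precision carried).
So 1 − D = 0.68762, i.e. 0.688 to 3 decimal places.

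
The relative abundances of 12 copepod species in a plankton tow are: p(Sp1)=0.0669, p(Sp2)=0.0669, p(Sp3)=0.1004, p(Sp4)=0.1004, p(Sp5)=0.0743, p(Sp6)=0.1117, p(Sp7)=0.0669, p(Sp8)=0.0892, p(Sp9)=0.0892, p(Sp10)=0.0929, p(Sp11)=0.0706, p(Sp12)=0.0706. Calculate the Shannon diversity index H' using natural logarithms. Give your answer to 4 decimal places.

2.4686

Each pᵢ ln pᵢ term (working shown to 6 dp, full precision carried): 0.0669×(-2.704556)=-0.180935, 0.0669×(-2.704556)=-0.180935, 0.1004×(-2.298593)=-0.230779, 0.1004×(-2.298593)=-0.230779, 0.0743×(-2.599644)=-0.193154, 0.1117×(-2.191939)=-0.244840, 0.0669×(-2.704556)=-0.180935, 0.0892×(-2.416874)=-0.215585, 0.0892×(-2.416874)=-0.215585, 0.0929×(-2.376232)=-0.220752, 0.0706×(-2.650725)=-0.187141, 0.0706×(-2.650725)=-0.187141.
Sum = -2.468560, so H' = 2.4686.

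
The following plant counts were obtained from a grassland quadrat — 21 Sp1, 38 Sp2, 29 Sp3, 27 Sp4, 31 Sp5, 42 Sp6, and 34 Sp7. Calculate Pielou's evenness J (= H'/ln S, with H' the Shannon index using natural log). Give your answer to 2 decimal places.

0.99

Total N = 21+38+29+27+31+42+34 = 222, so the proportions are 0.0946, 0.1712, 0.1306, 0.1216, 0.1396, 0.1892, 0.1532 (working shown to 4 dp, full precision carried).
H' = −Σ pᵢ ln pᵢ = −((-0.2231) + (-0.3021) + (-0.2659) + (-0.2562) + (-0.2749) + (-0.3150) + (-0.2874)) = 1.9246.
With S = 7 species, ln S = 1.9459, so J = 1.9246/1.9459 = 0.9890, i.e. 0.99 to 2 decimal places.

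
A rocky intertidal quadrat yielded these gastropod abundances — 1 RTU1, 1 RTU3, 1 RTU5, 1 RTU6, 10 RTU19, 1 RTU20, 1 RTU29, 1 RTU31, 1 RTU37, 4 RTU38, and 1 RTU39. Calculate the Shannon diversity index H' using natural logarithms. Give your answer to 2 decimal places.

1.89

Total N = 1+1+1+1+10+1+1+1+1+4+1 = 23, so the proportions are 0.0435, 0.0435, 0.0435, 0.0435, 0.4348, 0.0435, 0.0435, 0.0435, 0.0435, 0.1739, 0.0435 (working shown to 4 dp, full precision carried).
Each pᵢ ln pᵢ term: 0.0435×(-3.1355)=-0.1363, 0.0435×(-3.1355)=-0.1363, 0.0435×(-3.1355)=-0.1363, 0.0435×(-3.1355)=-0.1363, 0.4348×(-0.8329)=-0.3621, 0.0435×(-3.1355)=-0.1363, 0.0435×(-3.1355)=-0.1363, 0.0435×(-3.1355)=-0.1363, 0.0435×(-3.1355)=-0.1363, 0.1739×(-1.7492)=-0.3042, 0.0435×(-3.1355)=-0.1363.
Sum = -1.8933, so H' = 1.89.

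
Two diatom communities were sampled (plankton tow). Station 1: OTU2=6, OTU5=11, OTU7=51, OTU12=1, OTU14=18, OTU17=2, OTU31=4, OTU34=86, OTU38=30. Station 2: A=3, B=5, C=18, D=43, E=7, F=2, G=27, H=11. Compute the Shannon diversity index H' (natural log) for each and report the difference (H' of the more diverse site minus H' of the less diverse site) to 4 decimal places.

Station 1: N=209, proportions 0.028708134, 0.052631579, 0.244019139, 0.004784689, 0.086124402, 0.009569378, 0.019138756, 0.411483254, 0.14354067, giving H' = 1.602054518 (working shown to 9 dp, full precision carried).
Station 2: N=116, proportions 0.025862069, 0.043103448, 0.155172414, 0.370689655, 0.060344828, 0.017241379, 0.232758621, 0.094827586, giving H' = 1.689164055.
Difference = |1.602054518 − 1.689164055| = 0.087109537, i.e. 0.0871 to 4 decimal places.

0.0871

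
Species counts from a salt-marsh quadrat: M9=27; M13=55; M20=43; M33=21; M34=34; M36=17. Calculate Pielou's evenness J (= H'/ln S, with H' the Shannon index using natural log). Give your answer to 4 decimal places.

Total N = 27+55+43+21+34+17 = 197, so the proportions are 0.137056, 0.279188, 0.218274, 0.106599, 0.172589, 0.086294 (working shown to 6 dp, full precision carried).
H' = −Σ pᵢ ln pᵢ = −((-0.272380) + (-0.356208) + (-0.332214) + (-0.238641) + (-0.303212) + (-0.211420)) = 1.714075.
With S = 6 species, ln S = 1.791759, so J = 1.714075/1.791759 = 0.956643, i.e. 0.9566 to 4 decimal places.

0.9566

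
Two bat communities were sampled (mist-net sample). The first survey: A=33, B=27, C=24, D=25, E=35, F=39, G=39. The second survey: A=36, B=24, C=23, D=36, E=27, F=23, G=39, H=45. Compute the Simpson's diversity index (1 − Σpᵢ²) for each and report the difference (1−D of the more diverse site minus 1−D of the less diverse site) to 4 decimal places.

0.0150

The first survey: N=222, proportions 0.148649, 0.121622, 0.108108, 0.112613, 0.157658, 0.175676, 0.175676, giving 1−D = 0.852163 (working shown to 6 dp, full precision carried).
The second survey: N=253, proportions 0.142292, 0.094862, 0.090909, 0.142292, 0.106719, 0.090909, 0.15415, 0.177866, giving 1−D = 0.867191.
Difference = |0.852163 − 0.867191| = 0.015028, i.e. 0.0150 to 4 decimal places.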